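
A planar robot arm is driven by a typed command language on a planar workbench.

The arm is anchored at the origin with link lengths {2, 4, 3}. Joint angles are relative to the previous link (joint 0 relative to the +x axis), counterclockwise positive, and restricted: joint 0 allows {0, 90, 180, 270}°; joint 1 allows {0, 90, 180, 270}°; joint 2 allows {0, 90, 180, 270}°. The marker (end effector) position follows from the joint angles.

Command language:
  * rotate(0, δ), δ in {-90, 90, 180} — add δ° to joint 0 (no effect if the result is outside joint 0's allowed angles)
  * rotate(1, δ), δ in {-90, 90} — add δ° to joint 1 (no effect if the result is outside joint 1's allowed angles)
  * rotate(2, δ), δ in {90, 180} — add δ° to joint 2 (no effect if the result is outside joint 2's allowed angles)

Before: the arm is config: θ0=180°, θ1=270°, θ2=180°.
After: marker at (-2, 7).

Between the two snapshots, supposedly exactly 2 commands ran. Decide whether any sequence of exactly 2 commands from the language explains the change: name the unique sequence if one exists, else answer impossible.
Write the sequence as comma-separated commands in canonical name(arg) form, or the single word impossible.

from: config: θ0=180°, θ1=270°, θ2=180°
t=1 rotate(2, 90) ⇒ config: θ0=180°, θ1=270°, θ2=270°
t=2 rotate(2, 90) ⇒ config: θ0=180°, θ1=270°, θ2=0°
no rival 2-sequence matches.

rotate(2, 90), rotate(2, 90)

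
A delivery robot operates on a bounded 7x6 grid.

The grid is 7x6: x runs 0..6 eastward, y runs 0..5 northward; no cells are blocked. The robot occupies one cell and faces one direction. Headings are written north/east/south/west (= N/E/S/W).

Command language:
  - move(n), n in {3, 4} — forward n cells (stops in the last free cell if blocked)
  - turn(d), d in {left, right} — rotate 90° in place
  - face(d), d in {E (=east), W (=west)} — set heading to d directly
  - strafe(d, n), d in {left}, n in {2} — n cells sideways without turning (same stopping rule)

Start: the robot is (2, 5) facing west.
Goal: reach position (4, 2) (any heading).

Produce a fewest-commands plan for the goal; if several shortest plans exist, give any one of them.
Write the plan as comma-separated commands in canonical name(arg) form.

turn(left), move(3), strafe(left, 2)

from: (2, 5) facing west
[1] after turn(left): (2, 5) facing south
[2] after move(3): (2, 2) facing south
[3] after strafe(left, 2): (4, 2) facing south
no 2-step plan works, so 3 is optimal.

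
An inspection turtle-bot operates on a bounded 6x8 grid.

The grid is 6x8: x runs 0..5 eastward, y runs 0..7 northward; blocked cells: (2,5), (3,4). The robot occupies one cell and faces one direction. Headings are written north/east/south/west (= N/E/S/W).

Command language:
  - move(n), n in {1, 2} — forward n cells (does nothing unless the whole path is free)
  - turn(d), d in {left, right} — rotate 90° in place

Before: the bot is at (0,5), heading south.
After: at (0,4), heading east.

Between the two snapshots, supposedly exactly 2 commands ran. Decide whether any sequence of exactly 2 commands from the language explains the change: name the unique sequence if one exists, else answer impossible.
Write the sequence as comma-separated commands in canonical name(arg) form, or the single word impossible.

key: order matters: swapping move(1) and turn(left) lands elsewhere
start: at (0,5), heading south
1. move(1) → at (0,4), heading south
2. turn(left) → at (0,4), heading east
no rival 2-sequence matches.

move(1), turn(left)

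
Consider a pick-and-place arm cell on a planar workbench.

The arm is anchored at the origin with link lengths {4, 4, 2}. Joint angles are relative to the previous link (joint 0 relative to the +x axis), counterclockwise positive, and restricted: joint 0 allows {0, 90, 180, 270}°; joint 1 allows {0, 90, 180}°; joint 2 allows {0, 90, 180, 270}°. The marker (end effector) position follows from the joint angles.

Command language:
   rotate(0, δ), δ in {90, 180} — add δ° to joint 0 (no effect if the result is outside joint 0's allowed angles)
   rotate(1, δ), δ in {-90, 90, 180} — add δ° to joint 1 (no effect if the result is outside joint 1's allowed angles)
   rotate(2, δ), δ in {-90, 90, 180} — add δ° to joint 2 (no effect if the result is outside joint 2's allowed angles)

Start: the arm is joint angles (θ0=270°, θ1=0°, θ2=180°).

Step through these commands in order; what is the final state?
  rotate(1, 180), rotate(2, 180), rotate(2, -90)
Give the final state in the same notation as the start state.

initial: joint angles (θ0=270°, θ1=0°, θ2=180°)
[1] after rotate(1, 180): joint angles (θ0=270°, θ1=180°, θ2=180°)
[2] after rotate(2, 180): joint angles (θ0=270°, θ1=180°, θ2=0°)
[3] after rotate(2, -90): joint angles (θ0=270°, θ1=180°, θ2=270°)

joint angles (θ0=270°, θ1=180°, θ2=270°)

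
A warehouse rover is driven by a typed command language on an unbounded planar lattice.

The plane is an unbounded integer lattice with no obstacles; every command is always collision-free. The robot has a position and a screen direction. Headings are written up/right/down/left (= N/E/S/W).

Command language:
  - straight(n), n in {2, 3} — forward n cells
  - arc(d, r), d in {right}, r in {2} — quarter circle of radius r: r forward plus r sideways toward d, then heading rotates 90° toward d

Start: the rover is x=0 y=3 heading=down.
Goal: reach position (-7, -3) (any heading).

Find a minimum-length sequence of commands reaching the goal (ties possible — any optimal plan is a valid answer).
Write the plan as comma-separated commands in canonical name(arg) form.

begin: x=0 y=3 heading=down
step 1 (straight(3)): x=0 y=0 heading=down
step 2 (straight(3)): x=0 y=-3 heading=down
step 3 (arc(right, 2)): x=-2 y=-5 heading=left
step 4 (straight(3)): x=-5 y=-5 heading=left
step 5 (arc(right, 2)): x=-7 y=-3 heading=up
shorter routes all fall short; 5 is best.

straight(3), straight(3), arc(right, 2), straight(3), arc(right, 2)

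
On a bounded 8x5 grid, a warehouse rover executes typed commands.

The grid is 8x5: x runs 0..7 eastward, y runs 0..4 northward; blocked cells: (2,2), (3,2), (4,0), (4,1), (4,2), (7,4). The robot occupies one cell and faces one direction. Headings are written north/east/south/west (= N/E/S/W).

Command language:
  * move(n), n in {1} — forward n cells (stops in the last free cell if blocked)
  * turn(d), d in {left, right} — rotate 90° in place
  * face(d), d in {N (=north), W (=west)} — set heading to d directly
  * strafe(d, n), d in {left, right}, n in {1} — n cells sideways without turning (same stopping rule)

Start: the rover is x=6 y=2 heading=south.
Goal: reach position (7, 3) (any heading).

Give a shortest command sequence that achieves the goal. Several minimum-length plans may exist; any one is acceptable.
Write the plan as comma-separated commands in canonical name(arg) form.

t0: x=6 y=2 heading=south
step 1 (face(N)): x=6 y=2 heading=north
step 2 (strafe(right, 1)): x=7 y=2 heading=north
step 3 (move(1)): x=7 y=3 heading=north
minimal: 3 command(s), checked below 3.

face(N), strafe(right, 1), move(1)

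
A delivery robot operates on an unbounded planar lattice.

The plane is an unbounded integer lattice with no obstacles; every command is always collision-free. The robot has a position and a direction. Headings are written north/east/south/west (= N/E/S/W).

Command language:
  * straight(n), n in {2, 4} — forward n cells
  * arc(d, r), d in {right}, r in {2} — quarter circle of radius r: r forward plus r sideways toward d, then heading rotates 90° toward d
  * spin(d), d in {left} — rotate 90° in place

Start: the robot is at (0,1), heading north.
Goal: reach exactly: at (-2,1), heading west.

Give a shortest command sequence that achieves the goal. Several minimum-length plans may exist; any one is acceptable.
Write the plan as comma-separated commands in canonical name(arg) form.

t0: at (0,1), heading north
step 1 (spin(left)): at (0,1), heading west
step 2 (straight(2)): at (-2,1), heading west
no 1-step plan works, so 2 is optimal.

spin(left), straight(2)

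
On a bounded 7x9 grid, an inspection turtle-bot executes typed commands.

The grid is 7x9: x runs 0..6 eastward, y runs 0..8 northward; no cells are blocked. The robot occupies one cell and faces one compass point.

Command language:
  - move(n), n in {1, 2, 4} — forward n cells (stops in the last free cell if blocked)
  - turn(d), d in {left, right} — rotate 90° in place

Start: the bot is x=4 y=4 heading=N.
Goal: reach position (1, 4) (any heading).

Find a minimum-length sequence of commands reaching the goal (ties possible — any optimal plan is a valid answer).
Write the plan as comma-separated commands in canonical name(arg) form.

turn(left), move(1), move(2)

begin: x=4 y=4 heading=N
t=1 turn(left) ⇒ x=4 y=4 heading=W
t=2 move(1) ⇒ x=3 y=4 heading=W
t=3 move(2) ⇒ x=1 y=4 heading=W
no 2-step plan works, so 3 is optimal.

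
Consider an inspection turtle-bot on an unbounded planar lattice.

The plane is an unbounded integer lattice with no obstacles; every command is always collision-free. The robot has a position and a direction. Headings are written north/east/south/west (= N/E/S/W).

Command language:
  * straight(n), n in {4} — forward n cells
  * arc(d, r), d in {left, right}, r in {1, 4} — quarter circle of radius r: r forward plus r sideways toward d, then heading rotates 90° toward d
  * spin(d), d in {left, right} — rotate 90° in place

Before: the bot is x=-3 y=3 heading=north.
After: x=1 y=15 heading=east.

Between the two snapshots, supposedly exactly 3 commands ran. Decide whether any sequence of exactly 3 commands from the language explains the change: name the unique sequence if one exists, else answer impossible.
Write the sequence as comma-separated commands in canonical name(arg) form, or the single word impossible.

straight(4), straight(4), arc(right, 4)

key: order matters: swapping straight(4) and arc(right, 4) lands elsewhere
from: x=-3 y=3 heading=north
1. straight(4) → x=-3 y=7 heading=north
2. straight(4) → x=-3 y=11 heading=north
3. arc(right, 4) → x=1 y=15 heading=east
all 343 alternatives checked — unique.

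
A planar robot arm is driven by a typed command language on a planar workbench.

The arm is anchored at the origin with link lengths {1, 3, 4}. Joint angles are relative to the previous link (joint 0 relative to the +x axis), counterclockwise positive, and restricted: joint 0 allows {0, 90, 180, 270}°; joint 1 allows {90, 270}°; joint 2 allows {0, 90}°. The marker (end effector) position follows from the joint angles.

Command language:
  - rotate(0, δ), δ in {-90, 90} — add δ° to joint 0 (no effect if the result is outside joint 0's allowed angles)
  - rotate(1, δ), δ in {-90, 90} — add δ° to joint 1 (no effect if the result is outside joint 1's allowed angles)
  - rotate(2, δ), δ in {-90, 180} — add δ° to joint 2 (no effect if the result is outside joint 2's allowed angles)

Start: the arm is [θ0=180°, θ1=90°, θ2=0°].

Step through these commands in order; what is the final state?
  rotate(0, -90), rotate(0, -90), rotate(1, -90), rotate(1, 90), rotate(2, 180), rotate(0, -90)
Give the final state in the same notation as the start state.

[θ0=270°, θ1=90°, θ2=0°]

from: [θ0=180°, θ1=90°, θ2=0°]
step 1 (rotate(0, -90)): [θ0=90°, θ1=90°, θ2=0°]
step 2 (rotate(0, -90)): [θ0=0°, θ1=90°, θ2=0°]
step 3 (rotate(1, -90)): [θ0=0°, θ1=90°, θ2=0°]
step 4 (rotate(1, 90)): [θ0=0°, θ1=90°, θ2=0°]
step 5 (rotate(2, 180)): [θ0=0°, θ1=90°, θ2=0°]
step 6 (rotate(0, -90)): [θ0=270°, θ1=90°, θ2=0°]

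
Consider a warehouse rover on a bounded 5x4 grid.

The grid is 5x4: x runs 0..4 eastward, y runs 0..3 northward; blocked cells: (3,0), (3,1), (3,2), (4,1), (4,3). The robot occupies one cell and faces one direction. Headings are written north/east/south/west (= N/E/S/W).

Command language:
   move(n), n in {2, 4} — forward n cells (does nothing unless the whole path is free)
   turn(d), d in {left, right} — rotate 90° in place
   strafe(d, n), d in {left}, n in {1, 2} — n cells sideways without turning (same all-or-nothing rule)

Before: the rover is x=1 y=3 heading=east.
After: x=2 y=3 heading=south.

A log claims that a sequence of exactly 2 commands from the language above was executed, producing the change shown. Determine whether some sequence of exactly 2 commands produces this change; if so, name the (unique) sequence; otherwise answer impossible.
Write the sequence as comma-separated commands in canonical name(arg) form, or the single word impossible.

turn(right), strafe(left, 1)

key: cell and facing (now S) both changed — the 2 commands mix motion and turning
start: x=1 y=3 heading=east
[1] after turn(right): x=1 y=3 heading=south
[2] after strafe(left, 1): x=2 y=3 heading=south
no rival 2-sequence matches.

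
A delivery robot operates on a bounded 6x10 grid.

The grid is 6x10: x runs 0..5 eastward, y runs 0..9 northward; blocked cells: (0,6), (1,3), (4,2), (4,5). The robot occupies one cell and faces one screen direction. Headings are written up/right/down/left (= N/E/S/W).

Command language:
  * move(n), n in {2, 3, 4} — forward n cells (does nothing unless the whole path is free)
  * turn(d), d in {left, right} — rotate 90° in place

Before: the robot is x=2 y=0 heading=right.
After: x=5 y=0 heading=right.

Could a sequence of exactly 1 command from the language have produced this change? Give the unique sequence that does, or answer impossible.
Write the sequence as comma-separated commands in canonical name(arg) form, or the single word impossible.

key: heading stays E — the single command does not turn
start: x=2 y=0 heading=right
[1] after move(3): x=5 y=0 heading=right
no other 1-command option fits: unique.

move(3)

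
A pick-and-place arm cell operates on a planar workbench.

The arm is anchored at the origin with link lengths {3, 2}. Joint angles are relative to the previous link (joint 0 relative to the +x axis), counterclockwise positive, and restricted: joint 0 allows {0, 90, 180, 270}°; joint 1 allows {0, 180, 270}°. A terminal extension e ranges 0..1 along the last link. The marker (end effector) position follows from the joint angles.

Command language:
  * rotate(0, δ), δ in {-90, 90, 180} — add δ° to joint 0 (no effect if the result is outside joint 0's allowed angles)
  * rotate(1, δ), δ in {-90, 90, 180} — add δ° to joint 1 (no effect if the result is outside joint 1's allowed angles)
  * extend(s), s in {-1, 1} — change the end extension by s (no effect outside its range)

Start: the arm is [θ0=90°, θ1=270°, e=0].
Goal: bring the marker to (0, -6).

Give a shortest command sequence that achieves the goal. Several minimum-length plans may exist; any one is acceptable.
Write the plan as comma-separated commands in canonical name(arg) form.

rotate(1, 90), rotate(0, 180), extend(1)

t0: [θ0=90°, θ1=270°, e=0]
[1] after rotate(1, 90): [θ0=90°, θ1=0°, e=0]
[2] after rotate(0, 180): [θ0=270°, θ1=0°, e=0]
[3] after extend(1): [θ0=270°, θ1=0°, e=1]
shorter routes all fall short; 3 is best.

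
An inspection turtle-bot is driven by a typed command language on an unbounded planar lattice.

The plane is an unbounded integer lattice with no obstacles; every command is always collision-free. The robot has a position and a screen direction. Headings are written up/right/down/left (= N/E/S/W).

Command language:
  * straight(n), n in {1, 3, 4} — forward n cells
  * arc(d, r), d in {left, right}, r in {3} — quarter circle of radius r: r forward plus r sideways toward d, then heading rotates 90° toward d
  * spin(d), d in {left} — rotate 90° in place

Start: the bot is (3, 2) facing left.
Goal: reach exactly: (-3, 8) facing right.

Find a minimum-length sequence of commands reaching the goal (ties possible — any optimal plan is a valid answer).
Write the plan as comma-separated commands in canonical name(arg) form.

initial: (3, 2) facing left
t=1 straight(3) ⇒ (0, 2) facing left
t=2 straight(3) ⇒ (-3, 2) facing left
t=3 arc(right, 3) ⇒ (-6, 5) facing up
t=4 arc(right, 3) ⇒ (-3, 8) facing right
minimal: 4 command(s), checked below 4.

straight(3), straight(3), arc(right, 3), arc(right, 3)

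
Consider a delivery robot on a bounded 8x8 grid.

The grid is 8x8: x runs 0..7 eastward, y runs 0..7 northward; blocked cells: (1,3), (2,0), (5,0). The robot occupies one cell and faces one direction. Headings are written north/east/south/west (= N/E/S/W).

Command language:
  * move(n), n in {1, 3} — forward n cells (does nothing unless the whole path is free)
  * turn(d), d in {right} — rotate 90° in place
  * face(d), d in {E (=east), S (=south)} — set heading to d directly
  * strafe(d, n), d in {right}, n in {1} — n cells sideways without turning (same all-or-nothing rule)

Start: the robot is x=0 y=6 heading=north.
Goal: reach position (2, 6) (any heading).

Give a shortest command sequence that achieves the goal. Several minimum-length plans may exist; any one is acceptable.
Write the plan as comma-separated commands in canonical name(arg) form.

strafe(right, 1), strafe(right, 1)

initial: x=0 y=6 heading=north
step 1 (strafe(right, 1)): x=1 y=6 heading=north
step 2 (strafe(right, 1)): x=2 y=6 heading=north
shorter routes all fall short; 2 is best.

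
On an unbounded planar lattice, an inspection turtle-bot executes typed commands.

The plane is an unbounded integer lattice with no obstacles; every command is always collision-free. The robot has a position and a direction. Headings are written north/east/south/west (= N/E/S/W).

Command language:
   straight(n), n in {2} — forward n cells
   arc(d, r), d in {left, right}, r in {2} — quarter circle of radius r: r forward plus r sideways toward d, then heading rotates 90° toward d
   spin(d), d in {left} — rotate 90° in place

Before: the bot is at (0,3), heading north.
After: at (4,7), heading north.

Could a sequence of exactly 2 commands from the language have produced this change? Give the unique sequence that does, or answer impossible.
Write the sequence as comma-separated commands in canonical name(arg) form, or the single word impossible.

key: heading stays N — rotations cancel among the 2 commands
begin: at (0,3), heading north
[1] after arc(right, 2): at (2,5), heading east
[2] after arc(left, 2): at (4,7), heading north
no other 2-command option fits: unique.

arc(right, 2), arc(left, 2)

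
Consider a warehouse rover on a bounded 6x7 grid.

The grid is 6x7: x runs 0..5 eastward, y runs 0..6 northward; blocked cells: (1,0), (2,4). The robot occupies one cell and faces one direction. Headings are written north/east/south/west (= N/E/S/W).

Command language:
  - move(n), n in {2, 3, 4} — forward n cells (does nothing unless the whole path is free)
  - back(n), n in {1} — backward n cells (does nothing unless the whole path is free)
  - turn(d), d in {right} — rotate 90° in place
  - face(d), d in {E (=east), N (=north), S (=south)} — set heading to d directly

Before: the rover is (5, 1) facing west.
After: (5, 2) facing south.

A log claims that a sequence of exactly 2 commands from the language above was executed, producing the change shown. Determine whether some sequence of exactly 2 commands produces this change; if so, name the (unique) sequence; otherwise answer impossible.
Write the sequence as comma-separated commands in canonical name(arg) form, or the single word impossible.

key: cell and facing (now S) both changed — the 2 commands mix motion and turning
initial: (5, 1) facing west
[1] after face(S): (5, 1) facing south
[2] after back(1): (5, 2) facing south
no other 2-command option fits: unique.

face(S), back(1)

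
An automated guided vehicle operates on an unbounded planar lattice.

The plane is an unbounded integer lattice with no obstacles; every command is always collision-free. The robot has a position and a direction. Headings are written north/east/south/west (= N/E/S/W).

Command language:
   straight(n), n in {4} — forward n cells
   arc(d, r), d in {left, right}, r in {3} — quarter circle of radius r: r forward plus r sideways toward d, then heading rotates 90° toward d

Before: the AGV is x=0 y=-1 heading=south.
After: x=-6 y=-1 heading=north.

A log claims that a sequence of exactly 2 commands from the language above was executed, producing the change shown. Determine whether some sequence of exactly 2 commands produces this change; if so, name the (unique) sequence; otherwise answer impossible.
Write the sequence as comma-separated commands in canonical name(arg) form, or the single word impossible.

key: position moved to (-6,-1) AND the heading swung to N — translation plus rotation needed
from: x=0 y=-1 heading=south
[1] after arc(right, 3): x=-3 y=-4 heading=west
[2] after arc(right, 3): x=-6 y=-1 heading=north
all 9 alternatives checked — unique.

arc(right, 3), arc(right, 3)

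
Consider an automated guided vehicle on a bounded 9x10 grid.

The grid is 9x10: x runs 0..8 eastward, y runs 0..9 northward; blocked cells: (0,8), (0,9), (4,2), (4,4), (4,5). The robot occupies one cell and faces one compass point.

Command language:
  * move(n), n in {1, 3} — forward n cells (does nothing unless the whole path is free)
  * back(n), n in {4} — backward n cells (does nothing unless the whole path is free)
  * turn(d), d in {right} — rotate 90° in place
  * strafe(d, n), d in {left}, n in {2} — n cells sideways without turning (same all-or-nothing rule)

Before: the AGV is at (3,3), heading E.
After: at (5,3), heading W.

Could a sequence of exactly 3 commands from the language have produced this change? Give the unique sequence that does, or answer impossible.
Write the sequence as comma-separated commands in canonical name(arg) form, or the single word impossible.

turn(right), strafe(left, 2), turn(right)

key: position moved to (5,3) AND the heading swung to W — translation plus rotation needed
initial: at (3,3), heading E
step 1 (turn(right)): at (3,3), heading S
step 2 (strafe(left, 2)): at (5,3), heading S
step 3 (turn(right)): at (5,3), heading W
no rival 3-sequence matches.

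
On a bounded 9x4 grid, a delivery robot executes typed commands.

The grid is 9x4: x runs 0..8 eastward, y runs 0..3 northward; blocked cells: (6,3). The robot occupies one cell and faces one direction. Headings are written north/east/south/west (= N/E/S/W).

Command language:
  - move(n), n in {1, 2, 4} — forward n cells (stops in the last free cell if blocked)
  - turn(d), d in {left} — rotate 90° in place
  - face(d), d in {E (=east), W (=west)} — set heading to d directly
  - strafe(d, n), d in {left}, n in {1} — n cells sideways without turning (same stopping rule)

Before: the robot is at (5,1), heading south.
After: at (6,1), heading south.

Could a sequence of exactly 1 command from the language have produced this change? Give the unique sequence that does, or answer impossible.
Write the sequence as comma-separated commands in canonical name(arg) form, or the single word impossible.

strafe(left, 1)

key: still facing S — the one step turns nothing
start: at (5,1), heading south
[1] after strafe(left, 1): at (6,1), heading south
no rival 1-sequence matches.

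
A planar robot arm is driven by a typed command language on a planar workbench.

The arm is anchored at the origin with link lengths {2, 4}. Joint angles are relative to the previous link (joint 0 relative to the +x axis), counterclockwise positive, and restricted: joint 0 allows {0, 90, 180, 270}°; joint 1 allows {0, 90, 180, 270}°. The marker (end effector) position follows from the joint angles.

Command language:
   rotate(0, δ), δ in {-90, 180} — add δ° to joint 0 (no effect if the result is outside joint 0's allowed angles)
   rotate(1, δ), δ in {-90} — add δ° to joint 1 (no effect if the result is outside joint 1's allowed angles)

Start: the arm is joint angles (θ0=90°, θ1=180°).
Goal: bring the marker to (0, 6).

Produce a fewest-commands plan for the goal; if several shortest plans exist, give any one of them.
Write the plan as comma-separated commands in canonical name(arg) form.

rotate(1, -90), rotate(1, -90)

begin: joint angles (θ0=90°, θ1=180°)
[1] after rotate(1, -90): joint angles (θ0=90°, θ1=90°)
[2] after rotate(1, -90): joint angles (θ0=90°, θ1=0°)
minimal: 2 command(s), checked below 2.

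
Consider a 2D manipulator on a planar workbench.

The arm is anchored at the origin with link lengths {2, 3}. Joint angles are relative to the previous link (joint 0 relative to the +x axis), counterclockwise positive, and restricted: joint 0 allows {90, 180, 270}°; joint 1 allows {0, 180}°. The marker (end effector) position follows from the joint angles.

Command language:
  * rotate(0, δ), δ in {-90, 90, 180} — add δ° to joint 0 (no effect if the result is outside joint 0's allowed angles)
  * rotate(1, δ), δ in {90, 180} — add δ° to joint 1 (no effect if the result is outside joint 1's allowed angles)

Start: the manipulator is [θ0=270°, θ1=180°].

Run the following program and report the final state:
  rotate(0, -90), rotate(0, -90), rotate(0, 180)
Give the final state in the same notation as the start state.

[θ0=270°, θ1=180°]

begin: [θ0=270°, θ1=180°]
t=1 rotate(0, -90) ⇒ [θ0=180°, θ1=180°]
t=2 rotate(0, -90) ⇒ [θ0=90°, θ1=180°]
t=3 rotate(0, 180) ⇒ [θ0=270°, θ1=180°]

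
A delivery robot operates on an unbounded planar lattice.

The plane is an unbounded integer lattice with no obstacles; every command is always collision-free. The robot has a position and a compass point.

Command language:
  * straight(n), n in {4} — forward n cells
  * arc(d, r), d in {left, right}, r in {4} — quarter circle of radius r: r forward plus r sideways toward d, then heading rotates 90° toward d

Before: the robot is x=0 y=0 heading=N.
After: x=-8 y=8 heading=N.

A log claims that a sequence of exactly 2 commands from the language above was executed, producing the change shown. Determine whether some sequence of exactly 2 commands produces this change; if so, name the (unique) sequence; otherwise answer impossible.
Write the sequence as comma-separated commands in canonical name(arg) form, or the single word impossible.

key: running arc(right, 4) before arc(left, 4) would end elsewhere — order is forced
t0: x=0 y=0 heading=N
t=1 arc(left, 4) ⇒ x=-4 y=4 heading=W
t=2 arc(right, 4) ⇒ x=-8 y=8 heading=N
no other 2-command option fits: unique.

arc(left, 4), arc(right, 4)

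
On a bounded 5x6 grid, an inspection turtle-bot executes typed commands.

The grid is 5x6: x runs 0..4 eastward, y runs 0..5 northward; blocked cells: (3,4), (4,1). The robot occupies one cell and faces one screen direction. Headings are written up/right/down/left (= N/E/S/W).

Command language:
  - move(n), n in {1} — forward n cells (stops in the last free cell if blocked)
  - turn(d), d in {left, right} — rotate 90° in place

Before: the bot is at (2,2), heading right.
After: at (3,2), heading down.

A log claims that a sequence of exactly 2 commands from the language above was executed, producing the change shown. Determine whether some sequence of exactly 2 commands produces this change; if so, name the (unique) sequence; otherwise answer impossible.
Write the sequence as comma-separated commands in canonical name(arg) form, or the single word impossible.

key: order matters: swapping move(1) and turn(right) lands elsewhere
from: at (2,2), heading right
step 1 (move(1)): at (3,2), heading right
step 2 (turn(right)): at (3,2), heading down
all 9 alternatives checked — unique.

move(1), turn(right)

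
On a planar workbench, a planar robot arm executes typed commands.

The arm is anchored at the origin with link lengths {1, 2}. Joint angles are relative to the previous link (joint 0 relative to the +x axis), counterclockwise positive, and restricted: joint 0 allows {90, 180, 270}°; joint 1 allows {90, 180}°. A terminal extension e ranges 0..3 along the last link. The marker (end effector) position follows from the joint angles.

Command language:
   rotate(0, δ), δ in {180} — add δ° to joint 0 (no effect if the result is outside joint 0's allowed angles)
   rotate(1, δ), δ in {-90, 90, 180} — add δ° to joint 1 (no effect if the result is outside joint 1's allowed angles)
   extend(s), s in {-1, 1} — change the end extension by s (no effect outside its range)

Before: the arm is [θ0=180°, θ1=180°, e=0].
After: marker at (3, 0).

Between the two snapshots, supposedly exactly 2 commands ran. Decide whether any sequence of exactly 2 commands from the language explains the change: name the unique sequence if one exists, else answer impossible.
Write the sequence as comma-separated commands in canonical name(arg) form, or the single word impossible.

from: [θ0=180°, θ1=180°, e=0]
t=1 extend(1) ⇒ [θ0=180°, θ1=180°, e=1]
t=2 extend(1) ⇒ [θ0=180°, θ1=180°, e=2]
no other 2-command option fits: unique.

extend(1), extend(1)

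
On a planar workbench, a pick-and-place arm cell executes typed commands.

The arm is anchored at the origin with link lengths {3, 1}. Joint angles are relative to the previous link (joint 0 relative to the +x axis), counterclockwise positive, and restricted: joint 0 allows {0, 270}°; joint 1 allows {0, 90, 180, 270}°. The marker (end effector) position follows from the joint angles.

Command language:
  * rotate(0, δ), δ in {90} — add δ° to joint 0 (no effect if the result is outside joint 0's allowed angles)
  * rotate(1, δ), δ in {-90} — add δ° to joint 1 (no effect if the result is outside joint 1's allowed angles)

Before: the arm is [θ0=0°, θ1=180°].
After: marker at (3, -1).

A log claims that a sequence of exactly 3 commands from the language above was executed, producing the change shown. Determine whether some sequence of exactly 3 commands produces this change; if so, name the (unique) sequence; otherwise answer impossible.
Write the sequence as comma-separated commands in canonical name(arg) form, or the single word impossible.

t0: [θ0=0°, θ1=180°]
t=1 rotate(1, -90) ⇒ [θ0=0°, θ1=90°]
t=2 rotate(1, -90) ⇒ [θ0=0°, θ1=0°]
t=3 rotate(1, -90) ⇒ [θ0=0°, θ1=270°]
uniquely the one of 8 3-step routes that fits.

rotate(1, -90), rotate(1, -90), rotate(1, -90)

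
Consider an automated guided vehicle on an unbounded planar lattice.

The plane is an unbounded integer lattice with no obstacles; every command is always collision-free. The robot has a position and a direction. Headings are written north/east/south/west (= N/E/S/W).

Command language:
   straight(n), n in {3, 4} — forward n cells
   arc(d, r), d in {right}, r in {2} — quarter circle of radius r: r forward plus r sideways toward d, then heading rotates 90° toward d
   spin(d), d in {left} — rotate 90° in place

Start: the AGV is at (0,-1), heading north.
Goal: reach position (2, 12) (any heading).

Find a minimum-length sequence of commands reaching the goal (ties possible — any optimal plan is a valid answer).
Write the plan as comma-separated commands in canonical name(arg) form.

begin: at (0,-1), heading north
t=1 straight(3) ⇒ at (0,2), heading north
t=2 straight(4) ⇒ at (0,6), heading north
t=3 straight(4) ⇒ at (0,10), heading north
t=4 arc(right, 2) ⇒ at (2,12), heading east
nothing shorter than 4 reaches the goal.

straight(3), straight(4), straight(4), arc(right, 2)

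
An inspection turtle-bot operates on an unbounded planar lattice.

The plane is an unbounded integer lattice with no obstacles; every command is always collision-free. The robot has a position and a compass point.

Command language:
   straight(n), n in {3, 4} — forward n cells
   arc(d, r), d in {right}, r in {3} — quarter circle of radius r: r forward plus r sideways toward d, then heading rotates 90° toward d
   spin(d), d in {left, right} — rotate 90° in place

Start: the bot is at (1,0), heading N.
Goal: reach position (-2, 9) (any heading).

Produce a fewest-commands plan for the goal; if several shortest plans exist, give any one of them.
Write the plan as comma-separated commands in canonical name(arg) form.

t0: at (1,0), heading N
step 1 (spin(left)): at (1,0), heading W
step 2 (arc(right, 3)): at (-2,3), heading N
step 3 (straight(3)): at (-2,6), heading N
step 4 (straight(3)): at (-2,9), heading N
no 3-step plan works, so 4 is optimal.

spin(left), arc(right, 3), straight(3), straight(3)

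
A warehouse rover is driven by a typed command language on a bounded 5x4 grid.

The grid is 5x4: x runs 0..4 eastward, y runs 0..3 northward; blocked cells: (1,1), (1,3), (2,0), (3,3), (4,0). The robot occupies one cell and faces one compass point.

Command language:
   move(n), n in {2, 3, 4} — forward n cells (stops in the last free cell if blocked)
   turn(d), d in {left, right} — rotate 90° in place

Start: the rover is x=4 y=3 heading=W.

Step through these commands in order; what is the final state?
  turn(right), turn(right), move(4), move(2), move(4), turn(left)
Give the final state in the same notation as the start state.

t0: x=4 y=3 heading=W
t=1 turn(right) ⇒ x=4 y=3 heading=N
t=2 turn(right) ⇒ x=4 y=3 heading=E
t=3 move(4) ⇒ x=4 y=3 heading=E
t=4 move(2) ⇒ x=4 y=3 heading=E
t=5 move(4) ⇒ x=4 y=3 heading=E
t=6 turn(left) ⇒ x=4 y=3 heading=N

x=4 y=3 heading=N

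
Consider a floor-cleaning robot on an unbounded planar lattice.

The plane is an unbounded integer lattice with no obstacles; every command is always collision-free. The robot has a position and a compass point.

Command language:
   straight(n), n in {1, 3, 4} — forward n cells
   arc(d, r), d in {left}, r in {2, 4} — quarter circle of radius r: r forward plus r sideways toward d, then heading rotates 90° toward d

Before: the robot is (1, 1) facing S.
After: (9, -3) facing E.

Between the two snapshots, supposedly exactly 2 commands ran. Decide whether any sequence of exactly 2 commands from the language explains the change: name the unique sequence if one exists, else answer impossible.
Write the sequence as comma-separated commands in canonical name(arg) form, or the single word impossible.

arc(left, 4), straight(4)

key: cell and facing (now E) both changed — the 2 commands mix motion and turning
t0: (1, 1) facing S
t=1 arc(left, 4) ⇒ (5, -3) facing E
t=2 straight(4) ⇒ (9, -3) facing E
all 25 alternatives checked — unique.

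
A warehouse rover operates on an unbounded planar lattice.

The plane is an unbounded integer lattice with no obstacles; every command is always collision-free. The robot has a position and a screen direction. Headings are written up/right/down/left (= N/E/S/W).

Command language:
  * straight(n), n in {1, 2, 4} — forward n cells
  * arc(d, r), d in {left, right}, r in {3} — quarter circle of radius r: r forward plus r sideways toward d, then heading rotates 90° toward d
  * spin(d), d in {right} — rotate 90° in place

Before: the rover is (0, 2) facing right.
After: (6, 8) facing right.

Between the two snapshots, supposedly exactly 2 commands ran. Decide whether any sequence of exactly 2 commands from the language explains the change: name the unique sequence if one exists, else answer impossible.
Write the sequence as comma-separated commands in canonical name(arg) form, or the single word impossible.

key: running arc(right, 3) before arc(left, 3) would end elsewhere — order is forced
start: (0, 2) facing right
t=1 arc(left, 3) ⇒ (3, 5) facing up
t=2 arc(right, 3) ⇒ (6, 8) facing right
no rival 2-sequence matches.

arc(left, 3), arc(right, 3)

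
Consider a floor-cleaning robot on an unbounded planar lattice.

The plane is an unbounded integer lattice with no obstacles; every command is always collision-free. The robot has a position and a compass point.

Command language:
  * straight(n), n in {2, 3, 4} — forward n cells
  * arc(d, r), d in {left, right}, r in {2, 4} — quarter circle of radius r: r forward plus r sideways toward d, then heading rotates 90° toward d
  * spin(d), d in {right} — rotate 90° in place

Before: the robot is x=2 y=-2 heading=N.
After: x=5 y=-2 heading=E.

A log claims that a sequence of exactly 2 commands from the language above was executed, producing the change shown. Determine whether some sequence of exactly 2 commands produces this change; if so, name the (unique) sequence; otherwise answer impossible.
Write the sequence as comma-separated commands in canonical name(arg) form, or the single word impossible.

spin(right), straight(3)

key: cell and facing (now E) both changed — the 2 commands mix motion and turning
t0: x=2 y=-2 heading=N
step 1 (spin(right)): x=2 y=-2 heading=E
step 2 (straight(3)): x=5 y=-2 heading=E
no rival 2-sequence matches.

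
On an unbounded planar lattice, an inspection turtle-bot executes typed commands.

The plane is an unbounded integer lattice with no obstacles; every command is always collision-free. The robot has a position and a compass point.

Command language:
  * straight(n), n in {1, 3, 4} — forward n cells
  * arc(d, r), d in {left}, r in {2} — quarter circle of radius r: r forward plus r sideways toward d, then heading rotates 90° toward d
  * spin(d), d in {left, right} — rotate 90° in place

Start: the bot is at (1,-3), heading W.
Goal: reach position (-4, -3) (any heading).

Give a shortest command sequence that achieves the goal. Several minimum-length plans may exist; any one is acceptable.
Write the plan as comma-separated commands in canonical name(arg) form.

straight(4), straight(1)

start: at (1,-3), heading W
1. straight(4) → at (-3,-3), heading W
2. straight(1) → at (-4,-3), heading W
no 1-step plan works, so 2 is optimal.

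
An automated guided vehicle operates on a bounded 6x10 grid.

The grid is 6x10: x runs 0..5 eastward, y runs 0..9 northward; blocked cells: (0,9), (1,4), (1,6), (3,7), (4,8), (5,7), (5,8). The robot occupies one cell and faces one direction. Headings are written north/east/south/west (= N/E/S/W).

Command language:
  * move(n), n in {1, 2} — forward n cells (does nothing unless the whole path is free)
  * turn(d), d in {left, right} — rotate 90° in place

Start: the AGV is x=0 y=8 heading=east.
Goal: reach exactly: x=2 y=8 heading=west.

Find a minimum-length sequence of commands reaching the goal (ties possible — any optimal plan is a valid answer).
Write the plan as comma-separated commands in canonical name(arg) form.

initial: x=0 y=8 heading=east
step 1 (move(2)): x=2 y=8 heading=east
step 2 (turn(left)): x=2 y=8 heading=north
step 3 (turn(left)): x=2 y=8 heading=west
minimal: 3 command(s), checked below 3.

move(2), turn(left), turn(left)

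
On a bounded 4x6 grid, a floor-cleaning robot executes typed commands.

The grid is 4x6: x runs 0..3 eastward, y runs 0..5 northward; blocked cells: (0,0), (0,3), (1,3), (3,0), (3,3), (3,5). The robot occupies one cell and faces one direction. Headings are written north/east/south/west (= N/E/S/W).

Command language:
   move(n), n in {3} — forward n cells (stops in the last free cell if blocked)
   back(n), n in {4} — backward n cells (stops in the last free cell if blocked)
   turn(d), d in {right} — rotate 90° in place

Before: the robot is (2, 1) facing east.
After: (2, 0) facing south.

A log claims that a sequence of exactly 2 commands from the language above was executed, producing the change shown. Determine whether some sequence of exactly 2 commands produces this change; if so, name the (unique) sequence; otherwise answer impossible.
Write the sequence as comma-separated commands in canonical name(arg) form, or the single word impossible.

turn(right), move(3)

key: cell and facing (now S) both changed — the 2 commands mix motion and turning
begin: (2, 1) facing east
step 1 (turn(right)): (2, 1) facing south
step 2 (move(3)): (2, 0) facing south
all 9 alternatives checked — unique.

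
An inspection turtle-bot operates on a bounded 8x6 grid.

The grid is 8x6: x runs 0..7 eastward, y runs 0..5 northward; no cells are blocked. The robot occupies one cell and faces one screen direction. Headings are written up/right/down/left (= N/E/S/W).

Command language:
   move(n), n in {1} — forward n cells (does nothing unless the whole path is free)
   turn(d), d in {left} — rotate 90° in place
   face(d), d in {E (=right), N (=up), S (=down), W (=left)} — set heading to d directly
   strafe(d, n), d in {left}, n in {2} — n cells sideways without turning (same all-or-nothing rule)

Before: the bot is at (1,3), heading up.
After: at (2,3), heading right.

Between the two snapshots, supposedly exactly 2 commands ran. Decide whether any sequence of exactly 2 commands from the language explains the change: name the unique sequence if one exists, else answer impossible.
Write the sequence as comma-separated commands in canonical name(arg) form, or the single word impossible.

face(E), move(1)

key: cell and facing (now E) both changed — the 2 commands mix motion and turning
t0: at (1,3), heading up
1. face(E) → at (1,3), heading right
2. move(1) → at (2,3), heading right
all 49 alternatives checked — unique.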